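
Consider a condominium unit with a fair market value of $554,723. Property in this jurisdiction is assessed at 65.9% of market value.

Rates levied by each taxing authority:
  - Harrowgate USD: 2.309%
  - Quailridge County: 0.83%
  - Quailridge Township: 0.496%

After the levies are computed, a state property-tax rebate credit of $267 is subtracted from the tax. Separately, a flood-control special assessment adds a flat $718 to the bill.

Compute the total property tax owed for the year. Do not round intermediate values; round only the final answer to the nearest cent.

Assessed value = $554,723 × 0.659 = $365,562.457
Harrowgate USD: $365,562.457 × 0.02309 = $8,440.83713213
Quailridge County: $365,562.457 × 0.0083 = $3,034.1683931
Quailridge Township: $365,562.457 × 0.00496 = $1,813.18978672
Levies subtotal = $13,288.19531195
After credit = $13,288.19531195 − $267 = $13,021.19531195
Total = $13,021.19531195 + $718 = $13,739.19531195

$13,739.20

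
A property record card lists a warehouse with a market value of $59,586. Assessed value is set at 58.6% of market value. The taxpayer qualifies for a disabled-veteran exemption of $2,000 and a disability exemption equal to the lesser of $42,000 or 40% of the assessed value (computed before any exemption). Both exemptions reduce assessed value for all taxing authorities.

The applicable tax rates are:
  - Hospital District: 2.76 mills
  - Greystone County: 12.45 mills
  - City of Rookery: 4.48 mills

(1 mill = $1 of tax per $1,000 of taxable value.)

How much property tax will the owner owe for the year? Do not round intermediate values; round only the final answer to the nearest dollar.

Assessed value = $59,586 × 0.586 = $34,917.396
Disability exemption = min($42,000, 40% × $34,917.396) = min($42,000, $13,966.9584) = $13,966.9584 (percentage binds)
Taxable value = $34,917.396 − $2,000 − $13,966.9584 = $18,950.4376
Hospital District: $18,950.4376 × 0.00276 = $52.303207776
Greystone County: $18,950.4376 × 0.01245 = $235.93294812
City of Rookery: $18,950.4376 × 0.00448 = $84.897960448
Total = $373.134116344

$373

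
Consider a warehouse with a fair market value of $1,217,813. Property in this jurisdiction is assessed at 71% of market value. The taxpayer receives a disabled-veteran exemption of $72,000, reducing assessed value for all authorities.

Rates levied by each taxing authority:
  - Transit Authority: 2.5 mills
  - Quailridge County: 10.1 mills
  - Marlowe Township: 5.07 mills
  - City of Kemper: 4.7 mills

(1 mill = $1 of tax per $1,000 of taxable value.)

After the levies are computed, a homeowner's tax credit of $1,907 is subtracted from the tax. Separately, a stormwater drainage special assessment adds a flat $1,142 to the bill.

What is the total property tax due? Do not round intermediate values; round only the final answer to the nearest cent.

$16,966.52

Assessed value = $1,217,813 × 0.71 = $864,647.23
Taxable value = $864,647.23 − $72,000 = $792,647.23
Transit Authority: $792,647.23 × 0.0025 = $1,981.618075
Quailridge County: $792,647.23 × 0.0101 = $8,005.737023
Marlowe Township: $792,647.23 × 0.00507 = $4,018.7214561
City of Kemper: $792,647.23 × 0.0047 = $3,725.441981
Levies subtotal = $17,731.5185351
After credit = $17,731.5185351 − $1,907 = $15,824.5185351
Total = $15,824.5185351 + $1,142 = $16,966.5185351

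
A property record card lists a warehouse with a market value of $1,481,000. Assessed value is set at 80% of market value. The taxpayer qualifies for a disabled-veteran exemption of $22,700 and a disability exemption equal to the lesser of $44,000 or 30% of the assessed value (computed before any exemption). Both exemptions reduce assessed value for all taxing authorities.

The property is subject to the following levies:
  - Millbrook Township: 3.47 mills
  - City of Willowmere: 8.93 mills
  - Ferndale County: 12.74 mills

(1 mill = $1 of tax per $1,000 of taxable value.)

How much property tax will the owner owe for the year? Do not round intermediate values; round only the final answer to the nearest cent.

Assessed value = $1,481,000 × 0.8 = $1,184,800
Disability exemption = min($44,000, 30% × $1,184,800) = min($44,000, $355,440) = $44,000 (dollar cap binds)
Taxable value = $1,184,800 − $22,700 − $44,000 = $1,118,100
Millbrook Township: $1,118,100 × 0.00347 = $3,879.807
City of Willowmere: $1,118,100 × 0.00893 = $9,984.633
Ferndale County: $1,118,100 × 0.01274 = $14,244.594
Total = $28,109.034

$28,109.03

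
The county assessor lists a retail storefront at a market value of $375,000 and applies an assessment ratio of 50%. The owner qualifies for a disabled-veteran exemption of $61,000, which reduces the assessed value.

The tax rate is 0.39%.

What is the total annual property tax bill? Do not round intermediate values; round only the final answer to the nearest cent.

$493.35

Assessed value = $375,000 × 0.5 = $187,500
Taxable value = $187,500 − $61,000 = $126,500
Tax = $126,500 × 0.0039 = $493.35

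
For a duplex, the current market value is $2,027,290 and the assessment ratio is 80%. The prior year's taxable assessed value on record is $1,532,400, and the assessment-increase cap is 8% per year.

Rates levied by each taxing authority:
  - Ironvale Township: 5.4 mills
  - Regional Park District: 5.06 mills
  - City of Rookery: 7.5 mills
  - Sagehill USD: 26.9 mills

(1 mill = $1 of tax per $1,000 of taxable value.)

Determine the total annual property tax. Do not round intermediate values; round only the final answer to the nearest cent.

$72,755.38

Uncapped assessed value = $2,027,290 × 0.8 = $1,621,832
Cap limit = $1,532,400 × 1.08 = $1,654,992
Taxable assessed value = min($1,621,832, $1,654,992) = $1,621,832 (cap does not bind)
Ironvale Township: $1,621,832 × 0.0054 = $8,757.8928
Regional Park District: $1,621,832 × 0.00506 = $8,206.46992
City of Rookery: $1,621,832 × 0.0075 = $12,163.74
Sagehill USD: $1,621,832 × 0.0269 = $43,627.2808
Total = $72,755.38352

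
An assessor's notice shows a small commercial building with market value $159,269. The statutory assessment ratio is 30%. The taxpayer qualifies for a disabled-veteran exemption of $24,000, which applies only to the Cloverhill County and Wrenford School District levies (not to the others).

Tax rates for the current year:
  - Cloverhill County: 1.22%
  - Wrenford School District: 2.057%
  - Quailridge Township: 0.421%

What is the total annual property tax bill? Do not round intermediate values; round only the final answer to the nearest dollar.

$980

Assessed value = $159,269 × 0.3 = $47,780.7
Cloverhill County: ($47,780.7 − $24,000) × 0.0122 = $23,780.7 × 0.0122 = $290.12454
Wrenford School District: ($47,780.7 − $24,000) × 0.02057 = $23,780.7 × 0.02057 = $489.168999
Quailridge Township: $47,780.7 × 0.00421 = $201.156747
Total = $980.450286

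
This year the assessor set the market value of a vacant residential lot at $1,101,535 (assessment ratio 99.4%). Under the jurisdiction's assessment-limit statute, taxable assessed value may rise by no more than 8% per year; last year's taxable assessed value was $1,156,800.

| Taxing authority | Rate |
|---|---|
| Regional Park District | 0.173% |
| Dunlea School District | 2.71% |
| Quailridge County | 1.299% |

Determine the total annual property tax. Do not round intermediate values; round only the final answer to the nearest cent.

Uncapped assessed value = $1,101,535 × 0.994 = $1,094,925.79
Cap limit = $1,156,800 × 1.08 = $1,249,344
Taxable assessed value = min($1,094,925.79, $1,249,344) = $1,094,925.79 (cap does not bind)
Regional Park District: $1,094,925.79 × 0.00173 = $1,894.2216167
Dunlea School District: $1,094,925.79 × 0.0271 = $29,672.488909
Quailridge County: $1,094,925.79 × 0.01299 = $14,223.0860121
Total = $45,789.7965378

$45,789.80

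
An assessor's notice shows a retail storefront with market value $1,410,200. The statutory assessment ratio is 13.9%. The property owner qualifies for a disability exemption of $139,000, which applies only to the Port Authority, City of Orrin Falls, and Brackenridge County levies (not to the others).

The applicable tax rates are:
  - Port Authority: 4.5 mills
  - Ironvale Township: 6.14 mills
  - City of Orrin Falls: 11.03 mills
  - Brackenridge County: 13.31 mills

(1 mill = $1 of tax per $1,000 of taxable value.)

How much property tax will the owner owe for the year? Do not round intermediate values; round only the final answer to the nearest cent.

Assessed value = $1,410,200 × 0.139 = $196,017.8
Port Authority: ($196,017.8 − $139,000) × 0.0045 = $57,017.8 × 0.0045 = $256.5801
Ironvale Township: $196,017.8 × 0.00614 = $1,203.549292
City of Orrin Falls: ($196,017.8 − $139,000) × 0.01103 = $57,017.8 × 0.01103 = $628.906334
Brackenridge County: ($196,017.8 − $139,000) × 0.01331 = $57,017.8 × 0.01331 = $758.906918
Total = $2,847.942644

$2,847.94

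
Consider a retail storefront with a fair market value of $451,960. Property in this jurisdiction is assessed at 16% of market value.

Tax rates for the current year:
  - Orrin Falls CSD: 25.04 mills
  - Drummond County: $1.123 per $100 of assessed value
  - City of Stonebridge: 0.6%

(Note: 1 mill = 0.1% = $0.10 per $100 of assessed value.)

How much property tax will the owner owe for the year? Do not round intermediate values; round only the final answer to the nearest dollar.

Assessed value = $451,960 × 0.16 = $72,313.6
Orrin Falls CSD: $72,313.6 × 0.02504 = $1,810.732544
Drummond County: $72,313.6 × 0.01123 = $812.081728
City of Stonebridge: $72,313.6 × 0.006 = $433.8816
Total = $3,056.695872

$3,057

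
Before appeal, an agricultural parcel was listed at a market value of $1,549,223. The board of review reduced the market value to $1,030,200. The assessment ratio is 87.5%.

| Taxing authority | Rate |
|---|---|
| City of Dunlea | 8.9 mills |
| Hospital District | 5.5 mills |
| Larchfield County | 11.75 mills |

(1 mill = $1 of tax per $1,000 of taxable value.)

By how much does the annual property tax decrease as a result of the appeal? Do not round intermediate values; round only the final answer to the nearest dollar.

Old assessed value = $1,549,223 × 0.875 = $1,355,570.125
New assessed value = $1,030,200 × 0.875 = $901,425
Combined rate = 0.0089 + 0.0055 + 0.01175 = 0.02615
Old tax = $1,355,570.125 × 0.02615 = $35,448.15876875
New tax = $901,425 × 0.02615 = $23,572.26375
Reduction = $35,448.15876875 − $23,572.26375 = $11,875.89501875

$11,876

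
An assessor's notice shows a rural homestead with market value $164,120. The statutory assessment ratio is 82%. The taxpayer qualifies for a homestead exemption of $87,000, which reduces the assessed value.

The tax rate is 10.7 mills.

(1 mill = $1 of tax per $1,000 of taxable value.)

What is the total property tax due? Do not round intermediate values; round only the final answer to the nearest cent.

Assessed value = $164,120 × 0.82 = $134,578.4
Taxable value = $134,578.4 − $87,000 = $47,578.4
Tax = $47,578.4 × 0.0107 = $509.08888

$509.09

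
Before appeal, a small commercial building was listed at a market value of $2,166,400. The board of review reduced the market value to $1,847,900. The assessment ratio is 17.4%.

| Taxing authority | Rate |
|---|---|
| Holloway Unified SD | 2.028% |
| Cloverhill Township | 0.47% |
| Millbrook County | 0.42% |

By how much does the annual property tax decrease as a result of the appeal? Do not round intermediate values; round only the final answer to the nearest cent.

Old assessed value = $2,166,400 × 0.174 = $376,953.6
New assessed value = $1,847,900 × 0.174 = $321,534.6
Combined rate = 0.02028 + 0.0047 + 0.0042 = 0.02918
Old tax = $376,953.6 × 0.02918 = $10,999.506048
New tax = $321,534.6 × 0.02918 = $9,382.379628
Reduction = $10,999.506048 − $9,382.379628 = $1,617.12642

$1,617.13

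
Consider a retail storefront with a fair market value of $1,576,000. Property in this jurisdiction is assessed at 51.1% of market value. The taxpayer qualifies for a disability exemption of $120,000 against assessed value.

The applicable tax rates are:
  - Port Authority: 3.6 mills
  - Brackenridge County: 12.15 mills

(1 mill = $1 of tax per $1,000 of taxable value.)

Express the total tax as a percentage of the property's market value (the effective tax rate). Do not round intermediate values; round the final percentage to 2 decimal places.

0.68%

Assessed value = $1,576,000 × 0.511 = $805,336
Taxable value = $805,336 − $120,000 = $685,336
Port Authority: $685,336 × 0.0036 = $2,467.2096
Brackenridge County: $685,336 × 0.01215 = $8,326.8324
Total tax = $10,794.042
Effective rate = $10,794.042 ÷ $1,576,000 = 0.68% of market value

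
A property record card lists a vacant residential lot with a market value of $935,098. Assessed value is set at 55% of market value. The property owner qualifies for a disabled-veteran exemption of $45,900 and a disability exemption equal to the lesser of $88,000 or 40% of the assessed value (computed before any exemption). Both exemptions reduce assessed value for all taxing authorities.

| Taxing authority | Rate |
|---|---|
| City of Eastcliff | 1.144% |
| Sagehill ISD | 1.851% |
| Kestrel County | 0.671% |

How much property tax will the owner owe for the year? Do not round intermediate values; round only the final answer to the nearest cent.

Assessed value = $935,098 × 0.55 = $514,303.9
Disability exemption = min($88,000, 40% × $514,303.9) = min($88,000, $205,721.56) = $88,000 (dollar cap binds)
Taxable value = $514,303.9 − $45,900 − $88,000 = $380,403.9
City of Eastcliff: $380,403.9 × 0.01144 = $4,351.820616
Sagehill ISD: $380,403.9 × 0.01851 = $7,041.276189
Kestrel County: $380,403.9 × 0.00671 = $2,552.510169
Total = $13,945.606974

$13,945.61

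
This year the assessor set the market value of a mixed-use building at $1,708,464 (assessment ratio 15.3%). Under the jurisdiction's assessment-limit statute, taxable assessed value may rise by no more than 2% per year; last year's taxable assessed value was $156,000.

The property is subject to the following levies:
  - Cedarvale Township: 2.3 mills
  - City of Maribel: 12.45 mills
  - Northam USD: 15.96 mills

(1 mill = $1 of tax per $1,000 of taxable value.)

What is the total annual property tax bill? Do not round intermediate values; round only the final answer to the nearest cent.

$4,886.58

Uncapped assessed value = $1,708,464 × 0.153 = $261,394.992
Cap limit = $156,000 × 1.02 = $159,120
Taxable assessed value = min($261,394.992, $159,120) = $159,120 (cap binds)
Cedarvale Township: $159,120 × 0.0023 = $365.976
City of Maribel: $159,120 × 0.01245 = $1,981.044
Northam USD: $159,120 × 0.01596 = $2,539.5552
Total = $4,886.5752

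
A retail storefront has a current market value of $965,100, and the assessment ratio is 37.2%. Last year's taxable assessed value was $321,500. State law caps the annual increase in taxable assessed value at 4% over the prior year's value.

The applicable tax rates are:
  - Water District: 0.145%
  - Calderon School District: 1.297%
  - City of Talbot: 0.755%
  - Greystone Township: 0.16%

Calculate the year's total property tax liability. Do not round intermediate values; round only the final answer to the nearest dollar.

Uncapped assessed value = $965,100 × 0.372 = $359,017.2
Cap limit = $321,500 × 1.04 = $334,360
Taxable assessed value = min($359,017.2, $334,360) = $334,360 (cap binds)
Water District: $334,360 × 0.00145 = $484.822
Calderon School District: $334,360 × 0.01297 = $4,336.6492
City of Talbot: $334,360 × 0.00755 = $2,524.418
Greystone Township: $334,360 × 0.0016 = $534.976
Total = $7,880.8652

$7,881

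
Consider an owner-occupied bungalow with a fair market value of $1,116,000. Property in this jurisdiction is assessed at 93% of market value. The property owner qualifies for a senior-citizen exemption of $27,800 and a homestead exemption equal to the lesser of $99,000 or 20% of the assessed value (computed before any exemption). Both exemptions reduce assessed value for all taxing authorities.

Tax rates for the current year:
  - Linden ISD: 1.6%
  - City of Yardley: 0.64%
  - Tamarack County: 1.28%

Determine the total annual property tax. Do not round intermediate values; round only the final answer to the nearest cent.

Assessed value = $1,116,000 × 0.93 = $1,037,880
Homestead exemption = min($99,000, 20% × $1,037,880) = min($99,000, $207,576) = $99,000 (dollar cap binds)
Taxable value = $1,037,880 − $27,800 − $99,000 = $911,080
Linden ISD: $911,080 × 0.016 = $14,577.28
City of Yardley: $911,080 × 0.0064 = $5,830.912
Tamarack County: $911,080 × 0.0128 = $11,661.824
Total = $32,070.016

$32,070.02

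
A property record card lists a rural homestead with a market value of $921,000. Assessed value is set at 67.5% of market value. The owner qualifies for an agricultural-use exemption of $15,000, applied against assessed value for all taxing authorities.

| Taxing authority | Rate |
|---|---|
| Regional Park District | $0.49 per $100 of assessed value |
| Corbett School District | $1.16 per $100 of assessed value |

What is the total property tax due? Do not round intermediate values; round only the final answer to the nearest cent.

Assessed value = $921,000 × 0.675 = $621,675
Taxable value = $621,675 − $15,000 = $606,675
Regional Park District: $606,675 × 0.0049 = $2,972.7075
Corbett School District: $606,675 × 0.0116 = $7,037.43
Total = $2,972.7075 + $7,037.43 = $10,010.1375

$10,010.14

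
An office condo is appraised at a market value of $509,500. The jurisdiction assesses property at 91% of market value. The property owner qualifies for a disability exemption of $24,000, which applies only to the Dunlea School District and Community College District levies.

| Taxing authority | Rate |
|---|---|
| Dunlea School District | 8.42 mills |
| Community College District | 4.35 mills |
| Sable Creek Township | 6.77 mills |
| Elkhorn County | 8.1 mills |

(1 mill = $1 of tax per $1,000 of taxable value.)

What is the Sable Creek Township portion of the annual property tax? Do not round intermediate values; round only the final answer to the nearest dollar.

$3,139

Assessed value = $509,500 × 0.91 = $463,645
Sable Creek Township taxable value = $463,645 (exemption does not apply)
Sable Creek Township levy = $463,645 × 0.00677 = $3,138.87665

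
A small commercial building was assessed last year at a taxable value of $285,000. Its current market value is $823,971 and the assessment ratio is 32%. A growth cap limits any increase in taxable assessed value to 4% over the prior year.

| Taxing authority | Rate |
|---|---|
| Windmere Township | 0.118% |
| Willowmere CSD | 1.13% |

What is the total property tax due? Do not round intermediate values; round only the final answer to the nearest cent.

$3,290.61

Uncapped assessed value = $823,971 × 0.32 = $263,670.72
Cap limit = $285,000 × 1.04 = $296,400
Taxable assessed value = min($263,670.72, $296,400) = $263,670.72 (cap does not bind)
Windmere Township: $263,670.72 × 0.00118 = $311.1314496
Willowmere CSD: $263,670.72 × 0.0113 = $2,979.479136
Total = $3,290.6105856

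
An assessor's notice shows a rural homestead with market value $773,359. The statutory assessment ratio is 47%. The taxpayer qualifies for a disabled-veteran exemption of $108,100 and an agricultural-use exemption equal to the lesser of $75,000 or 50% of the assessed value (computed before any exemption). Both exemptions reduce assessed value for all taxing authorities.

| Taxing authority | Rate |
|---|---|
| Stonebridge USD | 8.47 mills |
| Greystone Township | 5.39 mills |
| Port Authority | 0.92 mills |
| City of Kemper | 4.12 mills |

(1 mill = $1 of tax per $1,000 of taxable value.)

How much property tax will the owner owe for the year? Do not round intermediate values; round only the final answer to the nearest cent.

$3,409.16

Assessed value = $773,359 × 0.47 = $363,478.73
Agricultural-use exemption = min($75,000, 50% × $363,478.73) = min($75,000, $181,739.365) = $75,000 (dollar cap binds)
Taxable value = $363,478.73 − $108,100 − $75,000 = $180,378.73
Stonebridge USD: $180,378.73 × 0.00847 = $1,527.8078431
Greystone Township: $180,378.73 × 0.00539 = $972.2413547
Port Authority: $180,378.73 × 0.00092 = $165.9484316
City of Kemper: $180,378.73 × 0.00412 = $743.1603676
Total = $3,409.157997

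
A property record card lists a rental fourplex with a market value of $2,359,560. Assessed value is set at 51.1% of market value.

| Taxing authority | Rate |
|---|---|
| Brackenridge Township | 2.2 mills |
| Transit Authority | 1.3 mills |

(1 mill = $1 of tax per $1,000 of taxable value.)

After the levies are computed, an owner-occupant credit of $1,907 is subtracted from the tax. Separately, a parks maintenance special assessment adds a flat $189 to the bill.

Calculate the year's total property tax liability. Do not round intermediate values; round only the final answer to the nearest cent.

Assessed value = $2,359,560 × 0.511 = $1,205,735.16
Brackenridge Township: $1,205,735.16 × 0.0022 = $2,652.617352
Transit Authority: $1,205,735.16 × 0.0013 = $1,567.455708
Levies subtotal = $4,220.07306
After credit = $4,220.07306 − $1,907 = $2,313.07306
Total = $2,313.07306 + $189 = $2,502.07306

$2,502.07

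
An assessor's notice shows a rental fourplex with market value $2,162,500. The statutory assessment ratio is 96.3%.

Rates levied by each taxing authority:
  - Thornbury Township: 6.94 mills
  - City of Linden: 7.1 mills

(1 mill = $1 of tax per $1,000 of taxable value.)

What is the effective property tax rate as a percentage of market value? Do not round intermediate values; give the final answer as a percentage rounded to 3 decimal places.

1.352%

Assessed value = $2,162,500 × 0.963 = $2,082,487.5
Thornbury Township: $2,082,487.5 × 0.00694 = $14,452.46325
City of Linden: $2,082,487.5 × 0.0071 = $14,785.66125
Total tax = $29,238.1245
Effective rate = $29,238.1245 ÷ $2,162,500 = 1.352% of market value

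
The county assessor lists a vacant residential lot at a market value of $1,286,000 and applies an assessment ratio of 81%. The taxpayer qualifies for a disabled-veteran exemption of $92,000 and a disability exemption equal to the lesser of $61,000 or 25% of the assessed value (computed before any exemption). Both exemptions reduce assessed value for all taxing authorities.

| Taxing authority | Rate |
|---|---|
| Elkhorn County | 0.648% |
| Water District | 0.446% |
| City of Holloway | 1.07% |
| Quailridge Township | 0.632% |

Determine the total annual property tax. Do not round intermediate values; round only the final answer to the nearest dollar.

$24,847

Assessed value = $1,286,000 × 0.81 = $1,041,660
Disability exemption = min($61,000, 25% × $1,041,660) = min($61,000, $260,415) = $61,000 (dollar cap binds)
Taxable value = $1,041,660 − $92,000 − $61,000 = $888,660
Elkhorn County: $888,660 × 0.00648 = $5,758.5168
Water District: $888,660 × 0.00446 = $3,963.4236
City of Holloway: $888,660 × 0.0107 = $9,508.662
Quailridge Township: $888,660 × 0.00632 = $5,616.3312
Total = $24,846.9336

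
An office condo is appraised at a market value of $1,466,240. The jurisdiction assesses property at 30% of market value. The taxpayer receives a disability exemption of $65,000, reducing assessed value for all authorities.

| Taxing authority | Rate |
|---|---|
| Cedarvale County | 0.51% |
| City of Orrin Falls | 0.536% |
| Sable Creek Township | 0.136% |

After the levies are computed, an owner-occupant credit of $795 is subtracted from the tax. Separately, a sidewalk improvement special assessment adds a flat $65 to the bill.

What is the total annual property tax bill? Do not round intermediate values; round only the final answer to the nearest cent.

Assessed value = $1,466,240 × 0.3 = $439,872
Taxable value = $439,872 − $65,000 = $374,872
Cedarvale County: $374,872 × 0.0051 = $1,911.8472
City of Orrin Falls: $374,872 × 0.00536 = $2,009.31392
Sable Creek Township: $374,872 × 0.00136 = $509.82592
Levies subtotal = $4,430.98704
After credit = $4,430.98704 − $795 = $3,635.98704
Total = $3,635.98704 + $65 = $3,700.98704

$3,700.99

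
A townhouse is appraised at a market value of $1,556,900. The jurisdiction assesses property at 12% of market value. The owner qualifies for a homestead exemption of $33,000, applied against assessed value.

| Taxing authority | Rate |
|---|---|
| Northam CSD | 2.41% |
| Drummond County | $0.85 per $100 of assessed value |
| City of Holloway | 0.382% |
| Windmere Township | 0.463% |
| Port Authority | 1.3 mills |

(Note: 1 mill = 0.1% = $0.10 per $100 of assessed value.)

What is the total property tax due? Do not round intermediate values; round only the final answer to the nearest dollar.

$6,515

Assessed value = $1,556,900 × 0.12 = $186,828
Taxable value = $186,828 − $33,000 = $153,828
Northam CSD: $153,828 × 0.0241 = $3,707.2548
Drummond County: $153,828 × 0.0085 = $1,307.538
City of Holloway: $153,828 × 0.00382 = $587.62296
Windmere Township: $153,828 × 0.00463 = $712.22364
Port Authority: $153,828 × 0.0013 = $199.9764
Total = $6,514.6158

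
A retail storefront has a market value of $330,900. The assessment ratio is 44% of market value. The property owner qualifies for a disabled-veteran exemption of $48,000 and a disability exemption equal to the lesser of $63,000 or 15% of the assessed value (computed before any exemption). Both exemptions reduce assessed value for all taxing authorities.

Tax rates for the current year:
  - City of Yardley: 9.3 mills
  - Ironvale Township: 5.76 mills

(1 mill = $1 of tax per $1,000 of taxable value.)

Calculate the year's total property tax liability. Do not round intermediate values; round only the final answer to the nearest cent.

Assessed value = $330,900 × 0.44 = $145,596
Disability exemption = min($63,000, 15% × $145,596) = min($63,000, $21,839.4) = $21,839.4 (percentage binds)
Taxable value = $145,596 − $48,000 − $21,839.4 = $75,756.6
City of Yardley: $75,756.6 × 0.0093 = $704.53638
Ironvale Township: $75,756.6 × 0.00576 = $436.358016
Total = $1,140.894396

$1,140.89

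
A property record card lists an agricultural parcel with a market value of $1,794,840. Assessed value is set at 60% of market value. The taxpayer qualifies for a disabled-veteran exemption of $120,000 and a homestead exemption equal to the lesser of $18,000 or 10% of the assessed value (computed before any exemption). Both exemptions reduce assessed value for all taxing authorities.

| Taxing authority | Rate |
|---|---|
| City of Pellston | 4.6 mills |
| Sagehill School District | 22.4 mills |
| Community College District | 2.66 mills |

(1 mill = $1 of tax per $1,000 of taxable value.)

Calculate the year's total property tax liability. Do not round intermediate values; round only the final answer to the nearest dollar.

Assessed value = $1,794,840 × 0.6 = $1,076,904
Homestead exemption = min($18,000, 10% × $1,076,904) = min($18,000, $107,690.4) = $18,000 (dollar cap binds)
Taxable value = $1,076,904 − $120,000 − $18,000 = $938,904
City of Pellston: $938,904 × 0.0046 = $4,318.9584
Sagehill School District: $938,904 × 0.0224 = $21,031.4496
Community College District: $938,904 × 0.00266 = $2,497.48464
Total = $27,847.89264

$27,848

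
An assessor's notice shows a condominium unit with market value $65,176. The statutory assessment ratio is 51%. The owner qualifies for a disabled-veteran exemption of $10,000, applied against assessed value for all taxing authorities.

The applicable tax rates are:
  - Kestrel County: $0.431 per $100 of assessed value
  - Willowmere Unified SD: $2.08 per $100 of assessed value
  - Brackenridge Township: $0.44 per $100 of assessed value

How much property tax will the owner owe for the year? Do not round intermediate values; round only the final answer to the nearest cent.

Assessed value = $65,176 × 0.51 = $33,239.76
Taxable value = $33,239.76 − $10,000 = $23,239.76
Kestrel County: $23,239.76 × 0.00431 = $100.1633656
Willowmere Unified SD: $23,239.76 × 0.0208 = $483.387008
Brackenridge Township: $23,239.76 × 0.0044 = $102.254944
Total = $100.1633656 + $483.387008 + $102.254944 = $685.8053176

$685.81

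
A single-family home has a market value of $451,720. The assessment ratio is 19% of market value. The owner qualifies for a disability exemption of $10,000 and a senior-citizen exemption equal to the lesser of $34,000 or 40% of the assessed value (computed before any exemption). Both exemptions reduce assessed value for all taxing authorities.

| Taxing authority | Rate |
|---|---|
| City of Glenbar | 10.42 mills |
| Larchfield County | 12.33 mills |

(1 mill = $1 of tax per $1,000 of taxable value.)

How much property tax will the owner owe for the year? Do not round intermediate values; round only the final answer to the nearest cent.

$951.56

Assessed value = $451,720 × 0.19 = $85,826.8
Senior-citizen exemption = min($34,000, 40% × $85,826.8) = min($34,000, $34,330.72) = $34,000 (dollar cap binds)
Taxable value = $85,826.8 − $10,000 − $34,000 = $41,826.8
City of Glenbar: $41,826.8 × 0.01042 = $435.835256
Larchfield County: $41,826.8 × 0.01233 = $515.724444
Total = $951.5597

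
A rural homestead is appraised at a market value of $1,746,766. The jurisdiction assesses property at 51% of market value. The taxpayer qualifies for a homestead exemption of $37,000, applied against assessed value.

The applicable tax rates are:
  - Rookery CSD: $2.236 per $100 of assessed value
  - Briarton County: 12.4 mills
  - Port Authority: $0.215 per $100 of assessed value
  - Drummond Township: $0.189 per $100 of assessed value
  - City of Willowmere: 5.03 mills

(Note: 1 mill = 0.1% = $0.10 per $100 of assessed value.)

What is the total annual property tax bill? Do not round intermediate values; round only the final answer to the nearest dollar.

Assessed value = $1,746,766 × 0.51 = $890,850.66
Taxable value = $890,850.66 − $37,000 = $853,850.66
Rookery CSD: $853,850.66 × 0.02236 = $19,092.1007576
Briarton County: $853,850.66 × 0.0124 = $10,587.748184
Port Authority: $853,850.66 × 0.00215 = $1,835.778919
Drummond Township: $853,850.66 × 0.00189 = $1,613.7777474
City of Willowmere: $853,850.66 × 0.00503 = $4,294.8688198
Total = $37,424.2744278

$37,424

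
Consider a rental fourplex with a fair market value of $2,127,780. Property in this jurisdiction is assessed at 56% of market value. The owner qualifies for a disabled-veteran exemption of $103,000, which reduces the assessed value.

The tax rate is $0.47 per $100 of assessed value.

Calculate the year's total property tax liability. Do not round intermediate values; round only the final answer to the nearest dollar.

Assessed value = $2,127,780 × 0.56 = $1,191,556.8
Taxable value = $1,191,556.8 − $103,000 = $1,088,556.8
Tax = $1,088,556.8 × 0.0047 = $5,116.21696

$5,116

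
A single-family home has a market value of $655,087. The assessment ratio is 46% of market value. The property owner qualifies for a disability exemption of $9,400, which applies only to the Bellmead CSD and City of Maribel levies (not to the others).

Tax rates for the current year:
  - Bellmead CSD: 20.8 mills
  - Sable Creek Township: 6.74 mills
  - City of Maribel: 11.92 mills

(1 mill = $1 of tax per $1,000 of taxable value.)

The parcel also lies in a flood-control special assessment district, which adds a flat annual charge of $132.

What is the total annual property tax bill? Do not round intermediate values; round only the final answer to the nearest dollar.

Assessed value = $655,087 × 0.46 = $301,340.02
Bellmead CSD: ($301,340.02 − $9,400) × 0.0208 = $291,940.02 × 0.0208 = $6,072.352416
Sable Creek Township: $301,340.02 × 0.00674 = $2,031.0317348
City of Maribel: ($301,340.02 − $9,400) × 0.01192 = $291,940.02 × 0.01192 = $3,479.9250384
Levies subtotal = $11,583.3091892
Total = $11,583.3091892 + $132 = $11,715.3091892

$11,715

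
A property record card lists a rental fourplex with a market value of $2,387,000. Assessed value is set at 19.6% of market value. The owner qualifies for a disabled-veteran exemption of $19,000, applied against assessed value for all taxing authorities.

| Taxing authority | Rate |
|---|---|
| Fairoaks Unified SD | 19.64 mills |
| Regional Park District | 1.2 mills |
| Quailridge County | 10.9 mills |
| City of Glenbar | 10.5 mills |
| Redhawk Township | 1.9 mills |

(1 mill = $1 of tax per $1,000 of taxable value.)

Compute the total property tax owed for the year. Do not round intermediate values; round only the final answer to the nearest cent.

$19,812.33

Assessed value = $2,387,000 × 0.196 = $467,852
Taxable value = $467,852 − $19,000 = $448,852
Fairoaks Unified SD: $448,852 × 0.01964 = $8,815.45328
Regional Park District: $448,852 × 0.0012 = $538.6224
Quailridge County: $448,852 × 0.0109 = $4,892.4868
City of Glenbar: $448,852 × 0.0105 = $4,712.946
Redhawk Township: $448,852 × 0.0019 = $852.8188
Total = $8,815.45328 + $538.6224 + $4,892.4868 + $4,712.946 + $852.8188 = $19,812.32728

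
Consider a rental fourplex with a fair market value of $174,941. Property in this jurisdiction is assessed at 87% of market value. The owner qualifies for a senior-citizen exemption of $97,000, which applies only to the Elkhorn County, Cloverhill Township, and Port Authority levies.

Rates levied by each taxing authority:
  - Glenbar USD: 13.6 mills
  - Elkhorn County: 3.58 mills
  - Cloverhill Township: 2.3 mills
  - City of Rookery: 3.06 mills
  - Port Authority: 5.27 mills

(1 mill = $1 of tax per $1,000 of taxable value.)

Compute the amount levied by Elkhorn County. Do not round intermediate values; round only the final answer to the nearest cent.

Assessed value = $174,941 × 0.87 = $152,198.67
Elkhorn County taxable value = $152,198.67 − $97,000 = $55,198.67
Elkhorn County levy = $55,198.67 × 0.00358 = $197.6112386

$197.61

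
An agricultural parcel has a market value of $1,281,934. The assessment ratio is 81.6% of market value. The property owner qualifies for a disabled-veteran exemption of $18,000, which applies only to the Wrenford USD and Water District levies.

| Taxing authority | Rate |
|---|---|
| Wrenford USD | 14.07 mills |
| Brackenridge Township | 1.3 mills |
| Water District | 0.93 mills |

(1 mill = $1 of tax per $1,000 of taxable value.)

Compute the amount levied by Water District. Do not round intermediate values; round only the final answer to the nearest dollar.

$956

Assessed value = $1,281,934 × 0.816 = $1,046,058.144
Water District taxable value = $1,046,058.144 − $18,000 = $1,028,058.144
Water District levy = $1,028,058.144 × 0.00093 = $956.09407392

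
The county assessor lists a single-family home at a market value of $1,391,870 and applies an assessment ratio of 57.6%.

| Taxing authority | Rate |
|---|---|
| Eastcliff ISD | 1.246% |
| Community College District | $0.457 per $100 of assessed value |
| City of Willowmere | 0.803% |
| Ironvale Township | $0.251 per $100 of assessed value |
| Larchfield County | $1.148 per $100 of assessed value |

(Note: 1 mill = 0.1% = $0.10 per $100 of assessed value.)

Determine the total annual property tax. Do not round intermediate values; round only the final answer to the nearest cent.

Assessed value = $1,391,870 × 0.576 = $801,717.12
Eastcliff ISD: $801,717.12 × 0.01246 = $9,989.3953152
Community College District: $801,717.12 × 0.00457 = $3,663.8472384
City of Willowmere: $801,717.12 × 0.00803 = $6,437.7884736
Ironvale Township: $801,717.12 × 0.00251 = $2,012.3099712
Larchfield County: $801,717.12 × 0.01148 = $9,203.7125376
Total = $31,307.053536

$31,307.05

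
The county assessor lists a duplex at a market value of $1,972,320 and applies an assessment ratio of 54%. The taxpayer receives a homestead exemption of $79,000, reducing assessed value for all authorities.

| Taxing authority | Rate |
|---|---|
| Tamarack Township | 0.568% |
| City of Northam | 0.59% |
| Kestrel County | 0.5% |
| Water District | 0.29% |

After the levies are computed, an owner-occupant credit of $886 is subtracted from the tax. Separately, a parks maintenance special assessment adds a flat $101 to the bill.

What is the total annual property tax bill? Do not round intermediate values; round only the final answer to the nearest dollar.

$18,423

Assessed value = $1,972,320 × 0.54 = $1,065,052.8
Taxable value = $1,065,052.8 − $79,000 = $986,052.8
Tamarack Township: $986,052.8 × 0.00568 = $5,600.779904
City of Northam: $986,052.8 × 0.0059 = $5,817.71152
Kestrel County: $986,052.8 × 0.005 = $4,930.264
Water District: $986,052.8 × 0.0029 = $2,859.55312
Levies subtotal = $19,208.308544
After credit = $19,208.308544 − $886 = $18,322.308544
Total = $18,322.308544 + $101 = $18,423.308544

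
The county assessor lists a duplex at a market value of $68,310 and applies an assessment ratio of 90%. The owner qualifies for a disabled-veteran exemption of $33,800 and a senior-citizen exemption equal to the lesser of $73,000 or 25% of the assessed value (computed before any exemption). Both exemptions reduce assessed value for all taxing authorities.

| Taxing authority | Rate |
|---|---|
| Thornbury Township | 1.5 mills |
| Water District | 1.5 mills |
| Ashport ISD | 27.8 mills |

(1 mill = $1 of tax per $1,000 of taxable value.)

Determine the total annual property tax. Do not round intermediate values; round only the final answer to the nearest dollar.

Assessed value = $68,310 × 0.9 = $61,479
Senior-citizen exemption = min($73,000, 25% × $61,479) = min($73,000, $15,369.75) = $15,369.75 (percentage binds)
Taxable value = $61,479 − $33,800 − $15,369.75 = $12,309.25
Thornbury Township: $12,309.25 × 0.0015 = $18.463875
Water District: $12,309.25 × 0.0015 = $18.463875
Ashport ISD: $12,309.25 × 0.0278 = $342.19715
Total = $379.1249

$379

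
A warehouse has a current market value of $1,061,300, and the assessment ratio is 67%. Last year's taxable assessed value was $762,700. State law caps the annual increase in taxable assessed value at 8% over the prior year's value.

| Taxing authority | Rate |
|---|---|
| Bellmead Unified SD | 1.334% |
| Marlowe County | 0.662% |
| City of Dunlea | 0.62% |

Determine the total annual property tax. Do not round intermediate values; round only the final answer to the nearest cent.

Uncapped assessed value = $1,061,300 × 0.67 = $711,071
Cap limit = $762,700 × 1.08 = $823,716
Taxable assessed value = min($711,071, $823,716) = $711,071 (cap does not bind)
Bellmead Unified SD: $711,071 × 0.01334 = $9,485.68714
Marlowe County: $711,071 × 0.00662 = $4,707.29002
City of Dunlea: $711,071 × 0.0062 = $4,408.6402
Total = $18,601.61736

$18,601.62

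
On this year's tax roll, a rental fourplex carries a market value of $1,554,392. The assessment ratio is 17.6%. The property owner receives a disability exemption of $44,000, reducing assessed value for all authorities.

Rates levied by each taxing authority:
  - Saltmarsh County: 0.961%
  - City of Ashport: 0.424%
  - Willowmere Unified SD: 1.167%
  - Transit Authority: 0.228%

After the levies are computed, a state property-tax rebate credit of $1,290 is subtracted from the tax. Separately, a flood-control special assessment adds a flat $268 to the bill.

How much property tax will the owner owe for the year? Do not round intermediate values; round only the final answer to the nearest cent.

$5,360.13

Assessed value = $1,554,392 × 0.176 = $273,572.992
Taxable value = $273,572.992 − $44,000 = $229,572.992
Saltmarsh County: $229,572.992 × 0.00961 = $2,206.19645312
City of Ashport: $229,572.992 × 0.00424 = $973.38948608
Willowmere Unified SD: $229,572.992 × 0.01167 = $2,679.11681664
Transit Authority: $229,572.992 × 0.00228 = $523.42642176
Levies subtotal = $6,382.1291776
After credit = $6,382.1291776 − $1,290 = $5,092.1291776
Total = $5,092.1291776 + $268 = $5,360.1291776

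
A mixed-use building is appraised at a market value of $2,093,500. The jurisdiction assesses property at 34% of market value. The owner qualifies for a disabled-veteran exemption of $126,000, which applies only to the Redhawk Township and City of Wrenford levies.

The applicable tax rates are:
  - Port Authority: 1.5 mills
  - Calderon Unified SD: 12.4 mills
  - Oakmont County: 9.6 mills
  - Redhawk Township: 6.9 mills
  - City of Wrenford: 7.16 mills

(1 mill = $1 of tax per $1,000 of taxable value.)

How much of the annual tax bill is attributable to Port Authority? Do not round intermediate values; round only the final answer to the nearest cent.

Assessed value = $2,093,500 × 0.34 = $711,790
Port Authority taxable value = $711,790 (exemption does not apply)
Port Authority levy = $711,790 × 0.0015 = $1,067.685

$1,067.69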